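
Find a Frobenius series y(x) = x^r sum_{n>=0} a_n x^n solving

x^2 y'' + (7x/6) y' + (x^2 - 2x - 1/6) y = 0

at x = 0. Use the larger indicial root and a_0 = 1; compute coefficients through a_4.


Write in Frobenius form y'' + (p(x)/x) y' + (q(x)/x^2) y = 0:
  p(x) = 7/6,  q(x) = x^2 - 2x - 1/6.
Indicial equation: r(r-1) + (7/6) r + (-1/6) = 0 -> roots r_1 = 1/3, r_2 = -1/2.
Take r = r_1 = 1/3. Let y(x) = x^r sum_{n>=0} a_n x^n with a_0 = 1.
Substitute y = x^r sum a_n x^n and match x^{r+n}. The recurrence is
  D(n) a_n - 2 a_{n-1} + 1 a_{n-2} = 0,  where D(n) = (r+n)(r+n-1) + (7/6)(r+n) + (-1/6).
  a_n = [2 a_{n-1} - 1 a_{n-2}] / D(n).
Since the indicial polynomial factors as (r - r_1)(r - r_2), D(n) = (r_1 + n - r_1)(r_1 + n - r_2) = n(n + 5/6).
Evaluating step by step (a_0 = 1):
  n = 1: D(1) = 1(1 + 5/6) = 11/6; numerator = 2(1) = 2; a_1 = (2)/(11/6) = 12/11
  n = 2: D(2) = 2(2 + 5/6) = 17/3; numerator = 2(12/11) - 1(1) = 13/11; a_2 = (13/11)/(17/3) = 39/187
  n = 3: D(3) = 3(3 + 5/6) = 23/2; numerator = 2(39/187) - 1(12/11) = -126/187; a_3 = (-126/187)/(23/2) = -252/4301
  n = 4: D(4) = 4(4 + 5/6) = 58/3; numerator = 2(-252/4301) - 1(39/187) = -1401/4301; a_4 = (-1401/4301)/(58/3) = -4203/249458

r = 1/3; a_0 = 1; a_1 = 12/11; a_2 = 39/187; a_3 = -252/4301; a_4 = -4203/249458


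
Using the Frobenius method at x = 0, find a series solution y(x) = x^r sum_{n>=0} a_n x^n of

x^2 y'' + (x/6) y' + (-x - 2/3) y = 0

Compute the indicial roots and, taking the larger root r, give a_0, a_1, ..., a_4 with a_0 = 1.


Write in Frobenius form y'' + (p(x)/x) y' + (q(x)/x^2) y = 0:
  p(x) = 1/6,  q(x) = -x - 2/3.
Indicial equation: r(r-1) + (1/6) r + (-2/3) = 0 -> roots r_1 = 4/3, r_2 = -1/2.
Take r = r_1 = 4/3. Let y(x) = x^r sum_{n>=0} a_n x^n with a_0 = 1.
Substitute y = x^r sum a_n x^n and match x^{r+n}. The recurrence is
  D(n) a_n - 1 a_{n-1} = 0,  where D(n) = (r+n)(r+n-1) + (1/6)(r+n) + (-2/3).
  a_n = 1 / D(n) * a_{n-1}.
Since the indicial polynomial factors as (r - r_1)(r - r_2), D(n) = (r_1 + n - r_1)(r_1 + n - r_2) = n(n + 11/6).
Evaluating step by step (a_0 = 1):
  n = 1: D(1) = 1(1 + 11/6) = 17/6; numerator = 1(1) = 1; a_1 = (1)/(17/6) = 6/17
  n = 2: D(2) = 2(2 + 11/6) = 23/3; numerator = 1(6/17) = 6/17; a_2 = (6/17)/(23/3) = 18/391
  n = 3: D(3) = 3(3 + 11/6) = 29/2; numerator = 1(18/391) = 18/391; a_3 = (18/391)/(29/2) = 36/11339
  n = 4: D(4) = 4(4 + 11/6) = 70/3; numerator = 1(36/11339) = 36/11339; a_4 = (36/11339)/(70/3) = 54/396865

r = 4/3; a_0 = 1; a_1 = 6/17; a_2 = 18/391; a_3 = 36/11339; a_4 = 54/396865


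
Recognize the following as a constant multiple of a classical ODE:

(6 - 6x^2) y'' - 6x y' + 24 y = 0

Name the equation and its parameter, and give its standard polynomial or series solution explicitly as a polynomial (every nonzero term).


All three coefficients share the factor 6; dividing through by 6 gives  (1 - x^2) y'' - x y' + 4 y = 0.
This matches the Chebyshev equation (1 - x^2) y'' - x y' + n^2 y = 0 (note the -x y' term, not -2x y') with n^2 = 4, so n = 2; the polynomial solution is T_2(x).
With y = sum_k a_k x^k, matching x^k gives (k+2)(k+1) a_{k+2} = (k^2 - n^2) a_k = (k - 2)(k + 2) a_k. The right side vanishes at k = 2, so the series with the parity of 2 terminates at degree 2.
Standard normalization: leading coefficient of T_n is 2^(n-1), so a_2 = 2^1 = 2. Work downward with a_k = (k+1)(k+2) a_{k+2} / ((k - 2)(k + 2)):
  a_0 = (1)(2)(2) / ((0 - 2)(0 + 2)) = 4/(-4) = -1
Hence T_2(x) = 2 x^2 - 1.

T_2(x); series = 2 x^2 - 1


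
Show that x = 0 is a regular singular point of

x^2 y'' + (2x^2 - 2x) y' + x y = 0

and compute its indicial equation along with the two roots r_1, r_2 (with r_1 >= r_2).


Divide by x^2 to reach normal form y'' + P_1(x) y' + P_2(x) y = 0 with P_1(x) = 2 - 2/x and P_2(x) = 1/x.
x = 0 is a singular point because the y'-coefficient 2 - 2/x has a pole at x = 0 and the y-coefficient 1/x has a pole at x = 0.
It is a regular singular point because x P_1(x) = p(x) = 2x - 2 and x^2 P_2(x) = q(x) = x are polynomials, hence analytic at x = 0.
p(0) = -2,  q(0) = 0.
Indicial equation: r(r-1) + p(0) r + q(0) = 0, i.e. r^2 + (p(0) - 1) r + q(0) = 0, i.e. r^2 - 3 r = 0.
Discriminant: (-3)^2 - 4(0) = 9, so r = (3 ± 3)/2.
Solving: r_1 = 3, r_2 = 0.

indicial: r^2 - 3 r = 0; roots r_1 = 3, r_2 = 0


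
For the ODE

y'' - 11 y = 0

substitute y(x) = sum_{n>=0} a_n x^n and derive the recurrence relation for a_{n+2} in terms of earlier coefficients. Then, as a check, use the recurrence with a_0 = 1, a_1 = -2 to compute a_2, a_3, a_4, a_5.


Substitute y = sum_n a_n x^n into y'' + (const) y = 0.
y''(x) = sum_{n>=0} (n+2)(n+1) a_{n+2} x^n.
The ODE becomes sum_n [(n+2)(n+1) a_{n+2} - 11 a_n] x^n = 0.
Setting each coefficient to zero gives the recurrence:
  (n+2)(n+1) a_{n+2} - 11 a_n = 0,
  a_{n+2} = 11 / ((n+1)(n+2)) a_n.

Check with a_0 = 1, a_1 = -2 (apply the recurrence for n = 0, 1, 2, 3): a_0 = 1, a_1 = -2, a_2 = 11/2, a_3 = -11/3, a_4 = 121/24, a_5 = -121/60.

a_{n+2} = 11/((n+1)(n+2)) * a_n; check: a_0 = 1, a_1 = -2, a_2 = 11/2, a_3 = -11/3, a_4 = 121/24, a_5 = -121/60


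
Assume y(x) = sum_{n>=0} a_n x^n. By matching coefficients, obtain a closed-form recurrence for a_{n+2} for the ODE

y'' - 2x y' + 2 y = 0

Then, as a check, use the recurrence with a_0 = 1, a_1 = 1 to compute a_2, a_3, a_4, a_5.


Substitute y = sum_n a_n x^n.
y''(x) has coefficient (n+2)(n+1) a_{n+2} at x^n;
-2 x y'(x) has coefficient -2 n a_n at x^n (shift);
2 y(x) has coefficient 2 a_n at x^n.
Matching x^n: (n+2)(n+1) a_{n+2} + (-2n + 2) a_n = 0.
Thus a_{n+2} = (2n - 2) / ((n+1)(n+2)) * a_n.

Check with a_0 = 1, a_1 = 1 (apply the recurrence for n = 0, 1, 2, 3): a_0 = 1, a_1 = 1, a_2 = -1, a_3 = 0, a_4 = -1/6, a_5 = 0.

a_(n+2) = (2n - 2) / ((n+1)(n+2)) * a_n; check: a_0 = 1, a_1 = 1, a_2 = -1, a_3 = 0, a_4 = -1/6, a_5 = 0


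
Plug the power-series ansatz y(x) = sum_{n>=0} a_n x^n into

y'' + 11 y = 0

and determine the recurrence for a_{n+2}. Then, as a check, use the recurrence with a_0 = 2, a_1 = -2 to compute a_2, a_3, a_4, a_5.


Substitute y = sum_n a_n x^n into y'' + (const) y = 0.
y''(x) = sum_{n>=0} (n+2)(n+1) a_{n+2} x^n.
The ODE becomes sum_n [(n+2)(n+1) a_{n+2} + 11 a_n] x^n = 0.
Setting each coefficient to zero gives the recurrence:
  (n+2)(n+1) a_{n+2} + 11 a_n = 0,
  a_{n+2} = -11 / ((n+1)(n+2)) a_n.

Check with a_0 = 2, a_1 = -2 (apply the recurrence for n = 0, 1, 2, 3): a_0 = 2, a_1 = -2, a_2 = -11, a_3 = 11/3, a_4 = 121/12, a_5 = -121/60.

a_{n+2} = -11/((n+1)(n+2)) * a_n; check: a_0 = 2, a_1 = -2, a_2 = -11, a_3 = 11/3, a_4 = 121/12, a_5 = -121/60


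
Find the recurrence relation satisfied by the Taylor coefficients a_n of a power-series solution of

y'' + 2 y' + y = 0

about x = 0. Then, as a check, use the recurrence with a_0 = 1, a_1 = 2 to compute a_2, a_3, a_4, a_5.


Substitute y = sum_n a_n x^n.
y''(x) has coefficient (n+2)(n+1) a_{n+2} at x^n;
2 y'(x) has coefficient 2 (n+1) a_{n+1} at x^n;
y(x) has coefficient 1 a_n at x^n.
Matching x^n: (n+2)(n+1) a_{n+2} + 2 (n+1) a_{n+1} + 1 a_n = 0.
Thus a_{n+2} = [-2 (n+1) a_{n+1} - 1 a_n] / ((n+1)(n+2)).

Check with a_0 = 1, a_1 = 2 (apply the recurrence for n = 0, 1, 2, 3): a_0 = 1, a_1 = 2, a_2 = -5/2, a_3 = 4/3, a_4 = -11/24, a_5 = 7/60.

a_(n+2) = [-2 (n+1) a_(n+1) - 1 a_n] / ((n+1)(n+2)); check: a_0 = 1, a_1 = 2, a_2 = -5/2, a_3 = 4/3, a_4 = -11/24, a_5 = 7/60


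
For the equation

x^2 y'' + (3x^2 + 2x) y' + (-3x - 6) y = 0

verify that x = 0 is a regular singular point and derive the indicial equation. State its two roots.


Divide by x^2 to reach normal form y'' + P_1(x) y' + P_2(x) y = 0 with P_1(x) = 3 + 2/x and P_2(x) = -3/x - 6/x^2.
x = 0 is a singular point because the y'-coefficient 3 + 2/x has a pole at x = 0 and the y-coefficient -3/x - 6/x^2 has a pole at x = 0.
It is a regular singular point because x P_1(x) = p(x) = 3x + 2 and x^2 P_2(x) = q(x) = -3x - 6 are polynomials, hence analytic at x = 0.
p(0) = 2,  q(0) = -6.
Indicial equation: r(r-1) + p(0) r + q(0) = 0, i.e. r^2 + (p(0) - 1) r + q(0) = 0, i.e. r^2 + 1 r - 6 = 0.
Discriminant: (1)^2 - 4(-6) = 25, so r = (-1 ± 5)/2.
Solving: r_1 = 2, r_2 = -3.

indicial: r^2 + 1 r - 6 = 0; roots r_1 = 2, r_2 = -3


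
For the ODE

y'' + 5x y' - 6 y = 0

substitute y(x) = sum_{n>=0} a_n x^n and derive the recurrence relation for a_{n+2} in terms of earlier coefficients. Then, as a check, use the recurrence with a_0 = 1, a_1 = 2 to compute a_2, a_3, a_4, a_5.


Substitute y = sum_n a_n x^n.
y''(x) has coefficient (n+2)(n+1) a_{n+2} at x^n;
5 x y'(x) has coefficient 5 n a_n at x^n (shift);
-6 y(x) has coefficient -6 a_n at x^n.
Matching x^n: (n+2)(n+1) a_{n+2} + (5n - 6) a_n = 0.
Thus a_{n+2} = (-5n + 6) / ((n+1)(n+2)) * a_n.

Check with a_0 = 1, a_1 = 2 (apply the recurrence for n = 0, 1, 2, 3): a_0 = 1, a_1 = 2, a_2 = 3, a_3 = 1/3, a_4 = -1, a_5 = -3/20.

a_(n+2) = (-5n + 6) / ((n+1)(n+2)) * a_n; check: a_0 = 1, a_1 = 2, a_2 = 3, a_3 = 1/3, a_4 = -1, a_5 = -3/20


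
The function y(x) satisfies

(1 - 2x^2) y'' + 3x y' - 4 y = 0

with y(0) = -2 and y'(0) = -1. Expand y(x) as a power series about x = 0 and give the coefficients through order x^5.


Ansatz: y(x) = sum_{n>=0} a_n x^n, so y'(x) = sum_{n>=1} n a_n x^(n-1) and y''(x) = sum_{n>=2} n(n-1) a_n x^(n-2).
Substitute into P(x) y'' + Q(x) y' + R(x) y = 0 with P(x) = 1 - 2x^2, Q(x) = 3x, R(x) = -4, and match powers of x.
Initial conditions: a_0 = -2, a_1 = -1.
Setting the coefficient of each power of x to zero and solving order by order (substituting the coefficients already found):
  x^0: 2 a_2 - 4 a_0 = 0  ->  2 a_2 = 4 a_0 = -8  ->  a_2 = -4
  x^1: 6 a_3 - a_1 = 0  ->  6 a_3 = a_1 = -1  ->  a_3 = -1/6
  x^2: 12 a_4 - 2 a_2 = 0  ->  12 a_4 = 2 a_2 = -8  ->  a_4 = -2/3
  x^3: 20 a_5 - 7 a_3 = 0  ->  20 a_5 = 7 a_3 = -7/6  ->  a_5 = -7/120
Truncated series: y(x) = -2 - x - 4 x^2 - (1/6) x^3 - (2/3) x^4 - (7/120) x^5 + O(x^6).

a_0 = -2; a_1 = -1; a_2 = -4; a_3 = -1/6; a_4 = -2/3; a_5 = -7/120


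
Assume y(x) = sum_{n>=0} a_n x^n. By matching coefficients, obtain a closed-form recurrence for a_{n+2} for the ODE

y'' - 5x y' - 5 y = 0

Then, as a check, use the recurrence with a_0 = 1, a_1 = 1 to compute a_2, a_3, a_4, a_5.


Substitute y = sum_n a_n x^n.
y''(x) has coefficient (n+2)(n+1) a_{n+2} at x^n;
-5 x y'(x) has coefficient -5 n a_n at x^n (shift);
-5 y(x) has coefficient -5 a_n at x^n.
Matching x^n: (n+2)(n+1) a_{n+2} + (-5n - 5) a_n = 0.
Thus a_{n+2} = (5n + 5) / ((n+1)(n+2)) * a_n.

Check with a_0 = 1, a_1 = 1 (apply the recurrence for n = 0, 1, 2, 3): a_0 = 1, a_1 = 1, a_2 = 5/2, a_3 = 5/3, a_4 = 25/8, a_5 = 5/3.

a_(n+2) = (5n + 5) / ((n+1)(n+2)) * a_n; check: a_0 = 1, a_1 = 1, a_2 = 5/2, a_3 = 5/3, a_4 = 25/8, a_5 = 5/3


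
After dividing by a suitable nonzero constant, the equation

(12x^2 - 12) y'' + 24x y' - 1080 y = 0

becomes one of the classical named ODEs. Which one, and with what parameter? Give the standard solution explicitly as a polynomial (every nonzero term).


All three coefficients share the factor -12; dividing through by -12 gives  (1 - x^2) y'' - 2x y' + 90 y = 0.
This matches the Legendre equation (1 - x^2) y'' - 2x y' + n(n+1) y = 0 (note the -2x y' term) with n(n+1) = 90, so n = 9; the polynomial solution is P_9(x).
With y = sum_k a_k x^k, matching x^k gives (k+2)(k+1) a_{k+2} = [k(k+1) - n(n+1)] a_k = (k - 9)(k + 10) a_k. The right side vanishes at k = 9, so the series with the parity of 9 terminates at degree 9.
Standard normalization (P_n(1) = 1): leading coefficient (2n)!/(2^n (n!)^2) = 6402373705728000/(512*131681894400) = 12155/128, so a_9 = 12155/128. Work downward with a_k = (k+1)(k+2) a_{k+2} / ((k - 9)(k + 10)):
  a_7 = (8)(9)(12155/128) / ((7 - 9)(7 + 10)) = (109395/16)/(-34) = -6435/32
  a_5 = (6)(7)(-6435/32) / ((5 - 9)(5 + 10)) = (-135135/16)/(-60) = 9009/64
  a_3 = (4)(5)(9009/64) / ((3 - 9)(3 + 10)) = (45045/16)/(-78) = -1155/32
  a_1 = (2)(3)(-1155/32) / ((1 - 9)(1 + 10)) = (-3465/16)/(-88) = 315/128
Hence P_9(x) = 12155 x^9/128 - 6435 x^7/32 + 9009 x^5/64 - 1155 x^3/32 + 315 x/128.

P_9(x); series = 12155 x^9/128 - 6435 x^7/32 + 9009 x^5/64 - 1155 x^3/32 + 315 x/128


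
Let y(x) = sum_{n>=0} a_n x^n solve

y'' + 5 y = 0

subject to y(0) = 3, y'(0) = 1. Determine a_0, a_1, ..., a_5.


Ansatz: y(x) = sum_{n>=0} a_n x^n, so y'(x) = sum_{n>=1} n a_n x^(n-1) and y''(x) = sum_{n>=2} n(n-1) a_n x^(n-2).
Substitute into P(x) y'' + Q(x) y' + R(x) y = 0 with P(x) = 1, Q(x) = 0, R(x) = 5, and match powers of x.
Initial conditions: a_0 = 3, a_1 = 1.
Setting the coefficient of each power of x to zero and solving order by order (substituting the coefficients already found):
  x^0: 2 a_2 + 5 a_0 = 0  ->  2 a_2 = -5 a_0 = -15  ->  a_2 = -15/2
  x^1: 6 a_3 + 5 a_1 = 0  ->  6 a_3 = -5 a_1 = -5  ->  a_3 = -5/6
  x^2: 12 a_4 + 5 a_2 = 0  ->  12 a_4 = -5 a_2 = 75/2  ->  a_4 = 25/8
  x^3: 20 a_5 + 5 a_3 = 0  ->  20 a_5 = -5 a_3 = 25/6  ->  a_5 = 5/24
Truncated series: y(x) = 3 + x - (15/2) x^2 - (5/6) x^3 + (25/8) x^4 + (5/24) x^5 + O(x^6).

a_0 = 3; a_1 = 1; a_2 = -15/2; a_3 = -5/6; a_4 = 25/8; a_5 = 5/24


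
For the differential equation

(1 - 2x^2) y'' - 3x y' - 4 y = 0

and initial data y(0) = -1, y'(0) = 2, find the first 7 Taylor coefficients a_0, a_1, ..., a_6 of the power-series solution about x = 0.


Ansatz: y(x) = sum_{n>=0} a_n x^n, so y'(x) = sum_{n>=1} n a_n x^(n-1) and y''(x) = sum_{n>=2} n(n-1) a_n x^(n-2).
Substitute into P(x) y'' + Q(x) y' + R(x) y = 0 with P(x) = 1 - 2x^2, Q(x) = -3x, R(x) = -4, and match powers of x.
Initial conditions: a_0 = -1, a_1 = 2.
Setting the coefficient of each power of x to zero and solving order by order (substituting the coefficients already found):
  x^0: 2 a_2 - 4 a_0 = 0  ->  2 a_2 = 4 a_0 = -4  ->  a_2 = -2
  x^1: 6 a_3 - 7 a_1 = 0  ->  6 a_3 = 7 a_1 = 14  ->  a_3 = 7/3
  x^2: 12 a_4 - 14 a_2 = 0  ->  12 a_4 = 14 a_2 = -28  ->  a_4 = -7/3
  x^3: 20 a_5 - 25 a_3 = 0  ->  20 a_5 = 25 a_3 = 175/3  ->  a_5 = 35/12
  x^4: 30 a_6 - 40 a_4 = 0  ->  30 a_6 = 40 a_4 = -280/3  ->  a_6 = -28/9
Truncated series: y(x) = -1 + 2 x - 2 x^2 + (7/3) x^3 - (7/3) x^4 + (35/12) x^5 - (28/9) x^6 + O(x^7).

a_0 = -1; a_1 = 2; a_2 = -2; a_3 = 7/3; a_4 = -7/3; a_5 = 35/12; a_6 = -28/9


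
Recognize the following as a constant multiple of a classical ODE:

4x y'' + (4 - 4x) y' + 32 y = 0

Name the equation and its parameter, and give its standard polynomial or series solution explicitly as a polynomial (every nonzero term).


All three coefficients share the factor 4; dividing through by 4 gives  x y'' + (1 - x) y' + 8 y = 0.
This matches the Laguerre equation x y'' + (1 - x) y' + n y = 0 with n = 8; the polynomial solution is L_8(x).
With y = sum_k a_k x^k, matching x^k gives (k+1)k a_{k+1} + (k+1) a_{k+1} - k a_k + n a_k = 0, i.e. (k+1)^2 a_{k+1} = (k - n) a_k = (k - 8) a_k. The right side vanishes at k = 8, so the series terminates at degree 8.
Standard normalization L_n(0) = 1 gives a_0 = 1. Work upward with a_{k+1} = (k - 8) a_k / (k+1)^2:
  a_1 = (0 - 8)(1) / 1^2 = -8/1 = -8
  a_2 = (1 - 8)(-8) / 2^2 = 56/4 = 14
  a_3 = (2 - 8)(14) / 3^2 = -84/9 = -28/3
  a_4 = (3 - 8)(-28/3) / 4^2 = (140/3)/16 = 35/12
  a_5 = (4 - 8)(35/12) / 5^2 = (-35/3)/25 = -7/15
  a_6 = (5 - 8)(-7/15) / 6^2 = (7/5)/36 = 7/180
  a_7 = (6 - 8)(7/180) / 7^2 = (-7/90)/49 = -1/630
  a_8 = (7 - 8)(-1/630) / 8^2 = (1/630)/64 = 1/40320
Hence L_8(x) = x^8/40320 - x^7/630 + 7 x^6/180 - 7 x^5/15 + 35 x^4/12 - 28 x^3/3 + 14 x^2 - 8 x + 1.

L_8(x); series = x^8/40320 - x^7/630 + 7 x^6/180 - 7 x^5/15 + 35 x^4/12 - 28 x^3/3 + 14 x^2 - 8 x + 1


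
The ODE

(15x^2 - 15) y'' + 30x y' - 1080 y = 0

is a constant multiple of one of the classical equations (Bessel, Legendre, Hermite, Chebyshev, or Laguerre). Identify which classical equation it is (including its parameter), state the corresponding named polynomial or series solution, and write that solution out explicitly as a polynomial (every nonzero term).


All three coefficients share the factor -15; dividing through by -15 gives  (1 - x^2) y'' - 2x y' + 72 y = 0.
This matches the Legendre equation (1 - x^2) y'' - 2x y' + n(n+1) y = 0 (note the -2x y' term) with n(n+1) = 72, so n = 8; the polynomial solution is P_8(x).
With y = sum_k a_k x^k, matching x^k gives (k+2)(k+1) a_{k+2} = [k(k+1) - n(n+1)] a_k = (k - 8)(k + 9) a_k. The right side vanishes at k = 8, so the series with the parity of 8 terminates at degree 8.
Standard normalization (P_n(1) = 1): leading coefficient (2n)!/(2^n (n!)^2) = 20922789888000/(256*1625702400) = 6435/128, so a_8 = 6435/128. Work downward with a_k = (k+1)(k+2) a_{k+2} / ((k - 8)(k + 9)):
  a_6 = (7)(8)(6435/128) / ((6 - 8)(6 + 9)) = (45045/16)/(-30) = -3003/32
  a_4 = (5)(6)(-3003/32) / ((4 - 8)(4 + 9)) = (-45045/16)/(-52) = 3465/64
  a_2 = (3)(4)(3465/64) / ((2 - 8)(2 + 9)) = (10395/16)/(-66) = -315/32
  a_0 = (1)(2)(-315/32) / ((0 - 8)(0 + 9)) = (-315/16)/(-72) = 35/128
Hence P_8(x) = 6435 x^8/128 - 3003 x^6/32 + 3465 x^4/64 - 315 x^2/32 + 35/128.

P_8(x); series = 6435 x^8/128 - 3003 x^6/32 + 3465 x^4/64 - 315 x^2/32 + 35/128


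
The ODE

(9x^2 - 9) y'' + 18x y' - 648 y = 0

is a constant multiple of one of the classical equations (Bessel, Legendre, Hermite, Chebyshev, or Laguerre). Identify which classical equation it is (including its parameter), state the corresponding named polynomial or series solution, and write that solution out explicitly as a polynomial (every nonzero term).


All three coefficients share the factor -9; dividing through by -9 gives  (1 - x^2) y'' - 2x y' + 72 y = 0.
This matches the Legendre equation (1 - x^2) y'' - 2x y' + n(n+1) y = 0 (note the -2x y' term) with n(n+1) = 72, so n = 8; the polynomial solution is P_8(x).
With y = sum_k a_k x^k, matching x^k gives (k+2)(k+1) a_{k+2} = [k(k+1) - n(n+1)] a_k = (k - 8)(k + 9) a_k. The right side vanishes at k = 8, so the series with the parity of 8 terminates at degree 8.
Standard normalization (P_n(1) = 1): leading coefficient (2n)!/(2^n (n!)^2) = 20922789888000/(256*1625702400) = 6435/128, so a_8 = 6435/128. Work downward with a_k = (k+1)(k+2) a_{k+2} / ((k - 8)(k + 9)):
  a_6 = (7)(8)(6435/128) / ((6 - 8)(6 + 9)) = (45045/16)/(-30) = -3003/32
  a_4 = (5)(6)(-3003/32) / ((4 - 8)(4 + 9)) = (-45045/16)/(-52) = 3465/64
  a_2 = (3)(4)(3465/64) / ((2 - 8)(2 + 9)) = (10395/16)/(-66) = -315/32
  a_0 = (1)(2)(-315/32) / ((0 - 8)(0 + 9)) = (-315/16)/(-72) = 35/128
Hence P_8(x) = 6435 x^8/128 - 3003 x^6/32 + 3465 x^4/64 - 315 x^2/32 + 35/128.

P_8(x); series = 6435 x^8/128 - 3003 x^6/32 + 3465 x^4/64 - 315 x^2/32 + 35/128


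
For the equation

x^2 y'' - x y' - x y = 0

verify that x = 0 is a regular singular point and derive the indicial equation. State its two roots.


Divide by x^2 to reach normal form y'' + P_1(x) y' + P_2(x) y = 0 with P_1(x) = -1/x and P_2(x) = -1/x.
x = 0 is a singular point because the y'-coefficient -1/x has a pole at x = 0 and the y-coefficient -1/x has a pole at x = 0.
It is a regular singular point because x P_1(x) = p(x) = -1 and x^2 P_2(x) = q(x) = -x are polynomials, hence analytic at x = 0.
p(0) = -1,  q(0) = 0.
Indicial equation: r(r-1) + p(0) r + q(0) = 0, i.e. r^2 + (p(0) - 1) r + q(0) = 0, i.e. r^2 - 2 r = 0.
Discriminant: (-2)^2 - 4(0) = 4, so r = (2 ± 2)/2.
Solving: r_1 = 2, r_2 = 0.

indicial: r^2 - 2 r = 0; roots r_1 = 2, r_2 = 0


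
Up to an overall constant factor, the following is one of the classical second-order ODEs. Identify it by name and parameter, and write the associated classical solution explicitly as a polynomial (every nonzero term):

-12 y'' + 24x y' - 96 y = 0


All three coefficients share the factor -12; dividing through by -12 gives  y'' - 2x y' + 8 y = 0.
This matches the Hermite equation y'' - 2x y' + 2n y = 0 with 2n = 8, so n = 4; the polynomial solution is H_4(x).
With y = sum_k a_k x^k, matching x^k gives (k+2)(k+1) a_{k+2} = 2(k - n) a_k = 2(k - 4) a_k. The right side vanishes at k = 4, so the series with the parity of 4 terminates at degree 4.
Standard normalization: leading coefficient of H_n is 2^n, so a_4 = 2^4 = 16. Work downward with a_k = (k+1)(k+2) a_{k+2} / (2(k - n)):
  a_2 = (3)(4)(16) / (2(2 - 4)) = 192/(-4) = -48
  a_0 = (1)(2)(-48) / (2(0 - 4)) = -96/(-8) = 12
Hence H_4(x) = 16 x^4 - 48 x^2 + 12.

H_4(x); series = 16 x^4 - 48 x^2 + 12


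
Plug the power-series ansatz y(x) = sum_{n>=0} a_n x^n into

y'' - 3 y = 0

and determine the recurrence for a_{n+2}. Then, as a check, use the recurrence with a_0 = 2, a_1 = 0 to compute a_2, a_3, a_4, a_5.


Substitute y = sum_n a_n x^n into y'' + (const) y = 0.
y''(x) = sum_{n>=0} (n+2)(n+1) a_{n+2} x^n.
The ODE becomes sum_n [(n+2)(n+1) a_{n+2} - 3 a_n] x^n = 0.
Setting each coefficient to zero gives the recurrence:
  (n+2)(n+1) a_{n+2} - 3 a_n = 0,
  a_{n+2} = 3 / ((n+1)(n+2)) a_n.

Check with a_0 = 2, a_1 = 0 (apply the recurrence for n = 0, 1, 2, 3): a_0 = 2, a_1 = 0, a_2 = 3, a_3 = 0, a_4 = 3/4, a_5 = 0.

a_{n+2} = 3/((n+1)(n+2)) * a_n; check: a_0 = 2, a_1 = 0, a_2 = 3, a_3 = 0, a_4 = 3/4, a_5 = 0


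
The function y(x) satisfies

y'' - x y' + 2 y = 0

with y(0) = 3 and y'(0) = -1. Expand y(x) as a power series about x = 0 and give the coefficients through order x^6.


Ansatz: y(x) = sum_{n>=0} a_n x^n, so y'(x) = sum_{n>=1} n a_n x^(n-1) and y''(x) = sum_{n>=2} n(n-1) a_n x^(n-2).
Substitute into P(x) y'' + Q(x) y' + R(x) y = 0 with P(x) = 1, Q(x) = -x, R(x) = 2, and match powers of x.
Initial conditions: a_0 = 3, a_1 = -1.
Setting the coefficient of each power of x to zero and solving order by order (substituting the coefficients already found):
  x^0: 2 a_2 + 2 a_0 = 0  ->  2 a_2 = -2 a_0 = -6  ->  a_2 = -3
  x^1: 6 a_3 + a_1 = 0  ->  6 a_3 = -a_1 = 1  ->  a_3 = 1/6
  x^2: 12 a_4 = 0  ->  a_4 = 0
  x^3: 20 a_5 - a_3 = 0  ->  20 a_5 = a_3 = 1/6  ->  a_5 = 1/120
  x^4: 30 a_6 - 2 a_4 = 0  ->  30 a_6 = 2 a_4 = 0  ->  a_6 = 0
Truncated series: y(x) = 3 - x - 3 x^2 + (1/6) x^3 + (1/120) x^5 + O(x^7).

a_0 = 3; a_1 = -1; a_2 = -3; a_3 = 1/6; a_4 = 0; a_5 = 1/120; a_6 = 0


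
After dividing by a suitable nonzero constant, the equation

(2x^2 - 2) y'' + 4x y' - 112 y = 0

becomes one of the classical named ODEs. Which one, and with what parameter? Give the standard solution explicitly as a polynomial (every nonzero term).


All three coefficients share the factor -2; dividing through by -2 gives  (1 - x^2) y'' - 2x y' + 56 y = 0.
This matches the Legendre equation (1 - x^2) y'' - 2x y' + n(n+1) y = 0 (note the -2x y' term) with n(n+1) = 56, so n = 7; the polynomial solution is P_7(x).
With y = sum_k a_k x^k, matching x^k gives (k+2)(k+1) a_{k+2} = [k(k+1) - n(n+1)] a_k = (k - 7)(k + 8) a_k. The right side vanishes at k = 7, so the series with the parity of 7 terminates at degree 7.
Standard normalization (P_n(1) = 1): leading coefficient (2n)!/(2^n (n!)^2) = 87178291200/(128*25401600) = 429/16, so a_7 = 429/16. Work downward with a_k = (k+1)(k+2) a_{k+2} / ((k - 7)(k + 8)):
  a_5 = (6)(7)(429/16) / ((5 - 7)(5 + 8)) = (9009/8)/(-26) = -693/16
  a_3 = (4)(5)(-693/16) / ((3 - 7)(3 + 8)) = (-3465/4)/(-44) = 315/16
  a_1 = (2)(3)(315/16) / ((1 - 7)(1 + 8)) = (945/8)/(-54) = -35/16
Hence P_7(x) = 429 x^7/16 - 693 x^5/16 + 315 x^3/16 - 35 x/16.

P_7(x); series = 429 x^7/16 - 693 x^5/16 + 315 x^3/16 - 35 x/16


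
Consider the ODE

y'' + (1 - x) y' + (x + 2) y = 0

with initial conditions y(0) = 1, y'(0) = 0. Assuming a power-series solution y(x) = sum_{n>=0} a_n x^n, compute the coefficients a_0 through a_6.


Ansatz: y(x) = sum_{n>=0} a_n x^n, so y'(x) = sum_{n>=1} n a_n x^(n-1) and y''(x) = sum_{n>=2} n(n-1) a_n x^(n-2).
Substitute into P(x) y'' + Q(x) y' + R(x) y = 0 with P(x) = 1, Q(x) = 1 - x, R(x) = x + 2, and match powers of x.
Initial conditions: a_0 = 1, a_1 = 0.
Setting the coefficient of each power of x to zero and solving order by order (substituting the coefficients already found):
  x^0: 2 a_2 + a_1 + 2 a_0 = 0  ->  2 a_2 = -a_1 - 2 a_0 = -2  ->  a_2 = -1
  x^1: 6 a_3 + 2 a_2 + a_1 + a_0 = 0  ->  6 a_3 = -2 a_2 - a_1 - a_0 = 1  ->  a_3 = 1/6
  x^2: 12 a_4 + 3 a_3 + a_1 = 0  ->  12 a_4 = -3 a_3 - a_1 = -1/2  ->  a_4 = -1/24
  x^3: 20 a_5 + 4 a_4 - a_3 + a_2 = 0  ->  20 a_5 = -4 a_4 + a_3 - a_2 = 4/3  ->  a_5 = 1/15
  x^4: 30 a_6 + 5 a_5 - 2 a_4 + a_3 = 0  ->  30 a_6 = -5 a_5 + 2 a_4 - a_3 = -7/12  ->  a_6 = -7/360
Truncated series: y(x) = 1 - x^2 + (1/6) x^3 - (1/24) x^4 + (1/15) x^5 - (7/360) x^6 + O(x^7).

a_0 = 1; a_1 = 0; a_2 = -1; a_3 = 1/6; a_4 = -1/24; a_5 = 1/15; a_6 = -7/360


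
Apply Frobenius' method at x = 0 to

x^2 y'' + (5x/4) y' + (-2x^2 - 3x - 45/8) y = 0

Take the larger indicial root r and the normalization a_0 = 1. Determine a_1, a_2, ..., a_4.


Write in Frobenius form y'' + (p(x)/x) y' + (q(x)/x^2) y = 0:
  p(x) = 5/4,  q(x) = -2x^2 - 3x - 45/8.
Indicial equation: r(r-1) + (5/4) r + (-45/8) = 0 -> roots r_1 = 9/4, r_2 = -5/2.
Take r = r_1 = 9/4. Let y(x) = x^r sum_{n>=0} a_n x^n with a_0 = 1.
Substitute y = x^r sum a_n x^n and match x^{r+n}. The recurrence is
  D(n) a_n - 3 a_{n-1} - 2 a_{n-2} = 0,  where D(n) = (r+n)(r+n-1) + (5/4)(r+n) + (-45/8).
  a_n = [3 a_{n-1} + 2 a_{n-2}] / D(n).
Since the indicial polynomial factors as (r - r_1)(r - r_2), D(n) = (r_1 + n - r_1)(r_1 + n - r_2) = n(n + 19/4).
Evaluating step by step (a_0 = 1):
  n = 1: D(1) = 1(1 + 19/4) = 23/4; numerator = 3(1) = 3; a_1 = (3)/(23/4) = 12/23
  n = 2: D(2) = 2(2 + 19/4) = 27/2; numerator = 3(12/23) + 2(1) = 82/23; a_2 = (82/23)/(27/2) = 164/621
  n = 3: D(3) = 3(3 + 19/4) = 93/4; numerator = 3(164/621) + 2(12/23) = 380/207; a_3 = (380/207)/(93/4) = 1520/19251
  n = 4: D(4) = 4(4 + 19/4) = 35; numerator = 3(1520/19251) + 2(164/621) = 14728/19251; a_4 = (14728/19251)/(35) = 2104/96255

r = 9/4; a_0 = 1; a_1 = 12/23; a_2 = 164/621; a_3 = 1520/19251; a_4 = 2104/96255


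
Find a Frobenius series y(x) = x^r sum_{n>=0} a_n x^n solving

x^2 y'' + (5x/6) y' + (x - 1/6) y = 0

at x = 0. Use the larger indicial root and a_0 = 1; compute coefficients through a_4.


Write in Frobenius form y'' + (p(x)/x) y' + (q(x)/x^2) y = 0:
  p(x) = 5/6,  q(x) = x - 1/6.
Indicial equation: r(r-1) + (5/6) r + (-1/6) = 0 -> roots r_1 = 1/2, r_2 = -1/3.
Take r = r_1 = 1/2. Let y(x) = x^r sum_{n>=0} a_n x^n with a_0 = 1.
Substitute y = x^r sum a_n x^n and match x^{r+n}. The recurrence is
  D(n) a_n + 1 a_{n-1} = 0,  where D(n) = (r+n)(r+n-1) + (5/6)(r+n) + (-1/6).
  a_n = -1 / D(n) * a_{n-1}.
Since the indicial polynomial factors as (r - r_1)(r - r_2), D(n) = (r_1 + n - r_1)(r_1 + n - r_2) = n(n + 5/6).
Evaluating step by step (a_0 = 1):
  n = 1: D(1) = 1(1 + 5/6) = 11/6; numerator = -1(1) = -1; a_1 = (-1)/(11/6) = -6/11
  n = 2: D(2) = 2(2 + 5/6) = 17/3; numerator = -1(-6/11) = 6/11; a_2 = (6/11)/(17/3) = 18/187
  n = 3: D(3) = 3(3 + 5/6) = 23/2; numerator = -1(18/187) = -18/187; a_3 = (-18/187)/(23/2) = -36/4301
  n = 4: D(4) = 4(4 + 5/6) = 58/3; numerator = -1(-36/4301) = 36/4301; a_4 = (36/4301)/(58/3) = 54/124729

r = 1/2; a_0 = 1; a_1 = -6/11; a_2 = 18/187; a_3 = -36/4301; a_4 = 54/124729


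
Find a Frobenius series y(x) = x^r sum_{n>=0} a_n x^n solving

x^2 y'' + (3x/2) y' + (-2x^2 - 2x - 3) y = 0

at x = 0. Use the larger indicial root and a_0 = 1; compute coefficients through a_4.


Write in Frobenius form y'' + (p(x)/x) y' + (q(x)/x^2) y = 0:
  p(x) = 3/2,  q(x) = -2x^2 - 2x - 3.
Indicial equation: r(r-1) + (3/2) r + (-3) = 0 -> roots r_1 = 3/2, r_2 = -2.
Take r = r_1 = 3/2. Let y(x) = x^r sum_{n>=0} a_n x^n with a_0 = 1.
Substitute y = x^r sum a_n x^n and match x^{r+n}. The recurrence is
  D(n) a_n - 2 a_{n-1} - 2 a_{n-2} = 0,  where D(n) = (r+n)(r+n-1) + (3/2)(r+n) + (-3).
  a_n = [2 a_{n-1} + 2 a_{n-2}] / D(n).
Since the indicial polynomial factors as (r - r_1)(r - r_2), D(n) = (r_1 + n - r_1)(r_1 + n - r_2) = n(n + 7/2).
Evaluating step by step (a_0 = 1):
  n = 1: D(1) = 1(1 + 7/2) = 9/2; numerator = 2(1) = 2; a_1 = (2)/(9/2) = 4/9
  n = 2: D(2) = 2(2 + 7/2) = 11; numerator = 2(4/9) + 2(1) = 26/9; a_2 = (26/9)/(11) = 26/99
  n = 3: D(3) = 3(3 + 7/2) = 39/2; numerator = 2(26/99) + 2(4/9) = 140/99; a_3 = (140/99)/(39/2) = 280/3861
  n = 4: D(4) = 4(4 + 7/2) = 30; numerator = 2(280/3861) + 2(26/99) = 2588/3861; a_4 = (2588/3861)/(30) = 1294/57915

r = 3/2; a_0 = 1; a_1 = 4/9; a_2 = 26/99; a_3 = 280/3861; a_4 = 1294/57915


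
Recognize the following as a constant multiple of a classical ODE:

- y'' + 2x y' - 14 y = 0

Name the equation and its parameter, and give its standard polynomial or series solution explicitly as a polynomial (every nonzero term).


All three coefficients share the factor -1; dividing through by -1 gives  y'' - 2x y' + 14 y = 0.
This matches the Hermite equation y'' - 2x y' + 2n y = 0 with 2n = 14, so n = 7; the polynomial solution is H_7(x).
With y = sum_k a_k x^k, matching x^k gives (k+2)(k+1) a_{k+2} = 2(k - n) a_k = 2(k - 7) a_k. The right side vanishes at k = 7, so the series with the parity of 7 terminates at degree 7.
Standard normalization: leading coefficient of H_n is 2^n, so a_7 = 2^7 = 128. Work downward with a_k = (k+1)(k+2) a_{k+2} / (2(k - n)):
  a_5 = (6)(7)(128) / (2(5 - 7)) = 5376/(-4) = -1344
  a_3 = (4)(5)(-1344) / (2(3 - 7)) = -26880/(-8) = 3360
  a_1 = (2)(3)(3360) / (2(1 - 7)) = 20160/(-12) = -1680
Hence H_7(x) = 128 x^7 - 1344 x^5 + 3360 x^3 - 1680 x.

H_7(x); series = 128 x^7 - 1344 x^5 + 3360 x^3 - 1680 x


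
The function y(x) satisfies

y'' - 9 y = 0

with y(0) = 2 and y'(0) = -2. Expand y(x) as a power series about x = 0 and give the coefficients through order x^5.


Ansatz: y(x) = sum_{n>=0} a_n x^n, so y'(x) = sum_{n>=1} n a_n x^(n-1) and y''(x) = sum_{n>=2} n(n-1) a_n x^(n-2).
Substitute into P(x) y'' + Q(x) y' + R(x) y = 0 with P(x) = 1, Q(x) = 0, R(x) = -9, and match powers of x.
Initial conditions: a_0 = 2, a_1 = -2.
Setting the coefficient of each power of x to zero and solving order by order (substituting the coefficients already found):
  x^0: 2 a_2 - 9 a_0 = 0  ->  2 a_2 = 9 a_0 = 18  ->  a_2 = 9
  x^1: 6 a_3 - 9 a_1 = 0  ->  6 a_3 = 9 a_1 = -18  ->  a_3 = -3
  x^2: 12 a_4 - 9 a_2 = 0  ->  12 a_4 = 9 a_2 = 81  ->  a_4 = 27/4
  x^3: 20 a_5 - 9 a_3 = 0  ->  20 a_5 = 9 a_3 = -27  ->  a_5 = -27/20
Truncated series: y(x) = 2 - 2 x + 9 x^2 - 3 x^3 + (27/4) x^4 - (27/20) x^5 + O(x^6).

a_0 = 2; a_1 = -2; a_2 = 9; a_3 = -3; a_4 = 27/4; a_5 = -27/20


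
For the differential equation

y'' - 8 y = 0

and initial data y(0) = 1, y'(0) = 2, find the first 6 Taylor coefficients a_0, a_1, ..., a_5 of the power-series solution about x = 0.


Ansatz: y(x) = sum_{n>=0} a_n x^n, so y'(x) = sum_{n>=1} n a_n x^(n-1) and y''(x) = sum_{n>=2} n(n-1) a_n x^(n-2).
Substitute into P(x) y'' + Q(x) y' + R(x) y = 0 with P(x) = 1, Q(x) = 0, R(x) = -8, and match powers of x.
Initial conditions: a_0 = 1, a_1 = 2.
Setting the coefficient of each power of x to zero and solving order by order (substituting the coefficients already found):
  x^0: 2 a_2 - 8 a_0 = 0  ->  2 a_2 = 8 a_0 = 8  ->  a_2 = 4
  x^1: 6 a_3 - 8 a_1 = 0  ->  6 a_3 = 8 a_1 = 16  ->  a_3 = 8/3
  x^2: 12 a_4 - 8 a_2 = 0  ->  12 a_4 = 8 a_2 = 32  ->  a_4 = 8/3
  x^3: 20 a_5 - 8 a_3 = 0  ->  20 a_5 = 8 a_3 = 64/3  ->  a_5 = 16/15
Truncated series: y(x) = 1 + 2 x + 4 x^2 + (8/3) x^3 + (8/3) x^4 + (16/15) x^5 + O(x^6).

a_0 = 1; a_1 = 2; a_2 = 4; a_3 = 8/3; a_4 = 8/3; a_5 = 16/15


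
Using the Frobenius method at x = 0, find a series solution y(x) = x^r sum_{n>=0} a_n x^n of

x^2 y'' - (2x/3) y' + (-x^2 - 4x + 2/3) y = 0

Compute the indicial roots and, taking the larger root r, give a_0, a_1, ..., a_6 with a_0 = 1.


Write in Frobenius form y'' + (p(x)/x) y' + (q(x)/x^2) y = 0:
  p(x) = -2/3,  q(x) = -x^2 - 4x + 2/3.
Indicial equation: r(r-1) + (-2/3) r + (2/3) = 0 -> roots r_1 = 1, r_2 = 2/3.
Take r = r_1 = 1. Let y(x) = x^r sum_{n>=0} a_n x^n with a_0 = 1.
Substitute y = x^r sum a_n x^n and match x^{r+n}. The recurrence is
  D(n) a_n - 4 a_{n-1} - 1 a_{n-2} = 0,  where D(n) = (r+n)(r+n-1) + (-2/3)(r+n) + (2/3).
  a_n = [4 a_{n-1} + 1 a_{n-2}] / D(n).
Since the indicial polynomial factors as (r - r_1)(r - r_2), D(n) = (r_1 + n - r_1)(r_1 + n - r_2) = n(n + 1/3).
Evaluating step by step (a_0 = 1):
  n = 1: D(1) = 1(1 + 1/3) = 4/3; numerator = 4(1) = 4; a_1 = (4)/(4/3) = 3
  n = 2: D(2) = 2(2 + 1/3) = 14/3; numerator = 4(3) + 1(1) = 13; a_2 = (13)/(14/3) = 39/14
  n = 3: D(3) = 3(3 + 1/3) = 10; numerator = 4(39/14) + 1(3) = 99/7; a_3 = (99/7)/(10) = 99/70
  n = 4: D(4) = 4(4 + 1/3) = 52/3; numerator = 4(99/70) + 1(39/14) = 591/70; a_4 = (591/70)/(52/3) = 1773/3640
  n = 5: D(5) = 5(5 + 1/3) = 80/3; numerator = 4(1773/3640) + 1(99/70) = 306/91; a_5 = (306/91)/(80/3) = 459/3640
  n = 6: D(6) = 6(6 + 1/3) = 38; numerator = 4(459/3640) + 1(1773/3640) = 3609/3640; a_6 = (3609/3640)/(38) = 3609/138320

r = 1; a_0 = 1; a_1 = 3; a_2 = 39/14; a_3 = 99/70; a_4 = 1773/3640; a_5 = 459/3640; a_6 = 3609/138320


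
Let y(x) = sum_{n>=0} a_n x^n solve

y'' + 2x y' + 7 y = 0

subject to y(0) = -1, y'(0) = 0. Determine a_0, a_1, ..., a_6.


Ansatz: y(x) = sum_{n>=0} a_n x^n, so y'(x) = sum_{n>=1} n a_n x^(n-1) and y''(x) = sum_{n>=2} n(n-1) a_n x^(n-2).
Substitute into P(x) y'' + Q(x) y' + R(x) y = 0 with P(x) = 1, Q(x) = 2x, R(x) = 7, and match powers of x.
Initial conditions: a_0 = -1, a_1 = 0.
Setting the coefficient of each power of x to zero and solving order by order (substituting the coefficients already found):
  x^0: 2 a_2 + 7 a_0 = 0  ->  2 a_2 = -7 a_0 = 7  ->  a_2 = 7/2
  x^1: 6 a_3 + 9 a_1 = 0  ->  6 a_3 = -9 a_1 = 0  ->  a_3 = 0
  x^2: 12 a_4 + 11 a_2 = 0  ->  12 a_4 = -11 a_2 = -77/2  ->  a_4 = -77/24
  x^3: 20 a_5 + 13 a_3 = 0  ->  20 a_5 = -13 a_3 = 0  ->  a_5 = 0
  x^4: 30 a_6 + 15 a_4 = 0  ->  30 a_6 = -15 a_4 = 385/8  ->  a_6 = 77/48
Truncated series: y(x) = -1 + (7/2) x^2 - (77/24) x^4 + (77/48) x^6 + O(x^7).

a_0 = -1; a_1 = 0; a_2 = 7/2; a_3 = 0; a_4 = -77/24; a_5 = 0; a_6 = 77/48


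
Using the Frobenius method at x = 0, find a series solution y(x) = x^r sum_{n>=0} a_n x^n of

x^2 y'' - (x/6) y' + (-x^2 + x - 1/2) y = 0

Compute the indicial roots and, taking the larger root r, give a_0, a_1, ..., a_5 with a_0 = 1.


Write in Frobenius form y'' + (p(x)/x) y' + (q(x)/x^2) y = 0:
  p(x) = -1/6,  q(x) = -x^2 + x - 1/2.
Indicial equation: r(r-1) + (-1/6) r + (-1/2) = 0 -> roots r_1 = 3/2, r_2 = -1/3.
Take r = r_1 = 3/2. Let y(x) = x^r sum_{n>=0} a_n x^n with a_0 = 1.
Substitute y = x^r sum a_n x^n and match x^{r+n}. The recurrence is
  D(n) a_n + 1 a_{n-1} - 1 a_{n-2} = 0,  where D(n) = (r+n)(r+n-1) + (-1/6)(r+n) + (-1/2).
  a_n = [-1 a_{n-1} + 1 a_{n-2}] / D(n).
Since the indicial polynomial factors as (r - r_1)(r - r_2), D(n) = (r_1 + n - r_1)(r_1 + n - r_2) = n(n + 11/6).
Evaluating step by step (a_0 = 1):
  n = 1: D(1) = 1(1 + 11/6) = 17/6; numerator = -1(1) = -1; a_1 = (-1)/(17/6) = -6/17
  n = 2: D(2) = 2(2 + 11/6) = 23/3; numerator = -1(-6/17) + 1(1) = 23/17; a_2 = (23/17)/(23/3) = 3/17
  n = 3: D(3) = 3(3 + 11/6) = 29/2; numerator = -1(3/17) + 1(-6/17) = -9/17; a_3 = (-9/17)/(29/2) = -18/493
  n = 4: D(4) = 4(4 + 11/6) = 70/3; numerator = -1(-18/493) + 1(3/17) = 105/493; a_4 = (105/493)/(70/3) = 9/986
  n = 5: D(5) = 5(5 + 11/6) = 205/6; numerator = -1(9/986) + 1(-18/493) = -45/986; a_5 = (-45/986)/(205/6) = -27/20213

r = 3/2; a_0 = 1; a_1 = -6/17; a_2 = 3/17; a_3 = -18/493; a_4 = 9/986; a_5 = -27/20213


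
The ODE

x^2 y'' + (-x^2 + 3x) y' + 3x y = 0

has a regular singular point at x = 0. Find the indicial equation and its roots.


Divide by x^2 to reach normal form y'' + P_1(x) y' + P_2(x) y = 0 with P_1(x) = -1 + 3/x and P_2(x) = 3/x.
x = 0 is a singular point because the y'-coefficient -1 + 3/x has a pole at x = 0 and the y-coefficient 3/x has a pole at x = 0.
It is a regular singular point because x P_1(x) = p(x) = 3 - x and x^2 P_2(x) = q(x) = 3x are polynomials, hence analytic at x = 0.
p(0) = 3,  q(0) = 0.
Indicial equation: r(r-1) + p(0) r + q(0) = 0, i.e. r^2 + (p(0) - 1) r + q(0) = 0, i.e. r^2 + 2 r = 0.
Discriminant: (2)^2 - 4(0) = 4, so r = (-2 ± 2)/2.
Solving: r_1 = 0, r_2 = -2.

indicial: r^2 + 2 r = 0; roots r_1 = 0, r_2 = -2


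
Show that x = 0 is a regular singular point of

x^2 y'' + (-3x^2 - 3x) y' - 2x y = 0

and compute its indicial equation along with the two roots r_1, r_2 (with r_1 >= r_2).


Divide by x^2 to reach normal form y'' + P_1(x) y' + P_2(x) y = 0 with P_1(x) = -3 - 3/x and P_2(x) = -2/x.
x = 0 is a singular point because the y'-coefficient -3 - 3/x has a pole at x = 0 and the y-coefficient -2/x has a pole at x = 0.
It is a regular singular point because x P_1(x) = p(x) = -3x - 3 and x^2 P_2(x) = q(x) = -2x are polynomials, hence analytic at x = 0.
p(0) = -3,  q(0) = 0.
Indicial equation: r(r-1) + p(0) r + q(0) = 0, i.e. r^2 + (p(0) - 1) r + q(0) = 0, i.e. r^2 - 4 r = 0.
Discriminant: (-4)^2 - 4(0) = 16, so r = (4 ± 4)/2.
Solving: r_1 = 4, r_2 = 0.

indicial: r^2 - 4 r = 0; roots r_1 = 4, r_2 = 0


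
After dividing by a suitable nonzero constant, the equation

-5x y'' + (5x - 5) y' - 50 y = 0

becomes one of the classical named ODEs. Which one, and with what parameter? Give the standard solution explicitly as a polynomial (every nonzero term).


All three coefficients share the factor -5; dividing through by -5 gives  x y'' + (1 - x) y' + 10 y = 0.
This matches the Laguerre equation x y'' + (1 - x) y' + n y = 0 with n = 10; the polynomial solution is L_10(x).
With y = sum_k a_k x^k, matching x^k gives (k+1)k a_{k+1} + (k+1) a_{k+1} - k a_k + n a_k = 0, i.e. (k+1)^2 a_{k+1} = (k - n) a_k = (k - 10) a_k. The right side vanishes at k = 10, so the series terminates at degree 10.
Standard normalization L_n(0) = 1 gives a_0 = 1. Work upward with a_{k+1} = (k - 10) a_k / (k+1)^2:
  a_1 = (0 - 10)(1) / 1^2 = -10/1 = -10
  a_2 = (1 - 10)(-10) / 2^2 = 90/4 = 45/2
  a_3 = (2 - 10)(45/2) / 3^2 = -180/9 = -20
  a_4 = (3 - 10)(-20) / 4^2 = 140/16 = 35/4
  a_5 = (4 - 10)(35/4) / 5^2 = (-105/2)/25 = -21/10
  a_6 = (5 - 10)(-21/10) / 6^2 = (21/2)/36 = 7/24
  a_7 = (6 - 10)(7/24) / 7^2 = (-7/6)/49 = -1/42
  a_8 = (7 - 10)(-1/42) / 8^2 = (1/14)/64 = 1/896
  a_9 = (8 - 10)(1/896) / 9^2 = (-1/448)/81 = -1/36288
  a_10 = (9 - 10)(-1/36288) / 10^2 = (1/36288)/100 = 1/3628800
Hence L_10(x) = x^10/3628800 - x^9/36288 + x^8/896 - x^7/42 + 7 x^6/24 - 21 x^5/10 + 35 x^4/4 - 20 x^3 + 45 x^2/2 - 10 x + 1.

L_10(x); series = x^10/3628800 - x^9/36288 + x^8/896 - x^7/42 + 7 x^6/24 - 21 x^5/10 + 35 x^4/4 - 20 x^3 + 45 x^2/2 - 10 x + 1


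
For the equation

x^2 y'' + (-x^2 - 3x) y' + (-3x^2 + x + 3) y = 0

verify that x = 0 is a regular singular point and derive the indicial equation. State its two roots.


Divide by x^2 to reach normal form y'' + P_1(x) y' + P_2(x) y = 0 with P_1(x) = -1 - 3/x and P_2(x) = -3 + 1/x + 3/x^2.
x = 0 is a singular point because the y'-coefficient -1 - 3/x has a pole at x = 0 and the y-coefficient -3 + 1/x + 3/x^2 has a pole at x = 0.
It is a regular singular point because x P_1(x) = p(x) = -x - 3 and x^2 P_2(x) = q(x) = -3x^2 + x + 3 are polynomials, hence analytic at x = 0.
p(0) = -3,  q(0) = 3.
Indicial equation: r(r-1) + p(0) r + q(0) = 0, i.e. r^2 + (p(0) - 1) r + q(0) = 0, i.e. r^2 - 4 r + 3 = 0.
Discriminant: (-4)^2 - 4(3) = 4, so r = (4 ± 2)/2.
Solving: r_1 = 3, r_2 = 1.

indicial: r^2 - 4 r + 3 = 0; roots r_1 = 3, r_2 = 1


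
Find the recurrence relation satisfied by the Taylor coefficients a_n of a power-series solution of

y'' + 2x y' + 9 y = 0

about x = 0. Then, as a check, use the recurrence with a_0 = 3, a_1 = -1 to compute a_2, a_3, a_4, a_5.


Substitute y = sum_n a_n x^n.
y''(x) has coefficient (n+2)(n+1) a_{n+2} at x^n;
2 x y'(x) has coefficient 2 n a_n at x^n (shift);
9 y(x) has coefficient 9 a_n at x^n.
Matching x^n: (n+2)(n+1) a_{n+2} + (2n + 9) a_n = 0.
Thus a_{n+2} = (-2n - 9) / ((n+1)(n+2)) * a_n.

Check with a_0 = 3, a_1 = -1 (apply the recurrence for n = 0, 1, 2, 3): a_0 = 3, a_1 = -1, a_2 = -27/2, a_3 = 11/6, a_4 = 117/8, a_5 = -11/8.

a_(n+2) = (-2n - 9) / ((n+1)(n+2)) * a_n; check: a_0 = 3, a_1 = -1, a_2 = -27/2, a_3 = 11/6, a_4 = 117/8, a_5 = -11/8


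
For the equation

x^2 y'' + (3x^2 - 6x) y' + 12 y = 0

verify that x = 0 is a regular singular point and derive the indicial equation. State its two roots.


Divide by x^2 to reach normal form y'' + P_1(x) y' + P_2(x) y = 0 with P_1(x) = 3 - 6/x and P_2(x) = 12/x^2.
x = 0 is a singular point because the y'-coefficient 3 - 6/x has a pole at x = 0 and the y-coefficient 12/x^2 has a pole at x = 0.
It is a regular singular point because x P_1(x) = p(x) = 3x - 6 and x^2 P_2(x) = q(x) = 12 are polynomials, hence analytic at x = 0.
p(0) = -6,  q(0) = 12.
Indicial equation: r(r-1) + p(0) r + q(0) = 0, i.e. r^2 + (p(0) - 1) r + q(0) = 0, i.e. r^2 - 7 r + 12 = 0.
Discriminant: (-7)^2 - 4(12) = 1, so r = (7 ± 1)/2.
Solving: r_1 = 4, r_2 = 3.

indicial: r^2 - 7 r + 12 = 0; roots r_1 = 4, r_2 = 3
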